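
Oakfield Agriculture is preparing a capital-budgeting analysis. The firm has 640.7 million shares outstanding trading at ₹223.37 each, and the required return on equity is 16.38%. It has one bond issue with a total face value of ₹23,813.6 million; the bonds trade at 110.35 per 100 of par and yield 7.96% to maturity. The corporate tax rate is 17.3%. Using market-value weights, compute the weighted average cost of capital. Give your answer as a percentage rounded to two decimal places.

Market value of equity E = 223.37 × 640.7m = 143113.159m. Market value of debt D = 23813.6m × 110.35/100 = 26278.3076m.
Total capital V = 143113.159 + 26278.3076 = 169391.4666.
Equity: weight = 143113.159/169391.4666 = 0.8449; cost = 16.38%.
Bonds outstanding: weight = 26278.3076/169391.4666 = 0.1551; after-tax cost = 7.96% × (1 − 17.3%) = 6.5829%.
WACC = 0.8449 × 16.3800% + 0.1551 × 6.5829% = 14.8601%.

14.86%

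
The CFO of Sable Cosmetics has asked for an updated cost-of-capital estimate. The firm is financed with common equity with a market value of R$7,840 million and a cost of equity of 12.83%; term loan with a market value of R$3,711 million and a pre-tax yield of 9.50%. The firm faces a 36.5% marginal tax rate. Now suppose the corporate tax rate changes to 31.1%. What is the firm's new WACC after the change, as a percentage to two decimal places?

10.81%

After the change:
Total capital V = 7840 + 3711 = 11551.
Equity: weight = 7840/11551 = 0.6787; cost = 12.83%.
Term loan: weight = 3711/11551 = 0.3213; after-tax cost = 9.5% × (1 − 31.1%) = 6.5455%.
WACC = 0.6787 × 12.8300% + 0.3213 × 6.5455% = 10.8110%.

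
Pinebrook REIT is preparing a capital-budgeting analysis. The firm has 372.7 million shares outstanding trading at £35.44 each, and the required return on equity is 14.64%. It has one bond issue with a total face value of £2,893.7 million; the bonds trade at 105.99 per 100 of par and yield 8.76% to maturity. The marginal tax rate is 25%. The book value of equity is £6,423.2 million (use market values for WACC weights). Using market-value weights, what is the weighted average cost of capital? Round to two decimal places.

13.12%

Market value of equity E = 35.44 × 372.7m = 13208.488m. Market value of debt D = 2893.7m × 105.99/100 = 3067.03263m.
Total capital V = 13208.488 + 3067.03263 = 16275.52063.
Equity: weight = 13208.488/16275.52063 = 0.8116; cost = 14.64%.
Bonds outstanding: weight = 3067.03263/16275.52063 = 0.1884; after-tax cost = 8.76% × (1 − 25%) = 6.5700%.
WACC = 0.8116 × 14.6400% + 0.1884 × 6.5700% = 13.1193%.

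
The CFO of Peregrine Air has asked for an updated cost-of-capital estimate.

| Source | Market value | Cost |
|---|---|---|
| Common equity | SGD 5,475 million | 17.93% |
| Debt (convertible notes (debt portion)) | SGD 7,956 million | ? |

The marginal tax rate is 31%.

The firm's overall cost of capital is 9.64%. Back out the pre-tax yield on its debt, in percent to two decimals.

Total capital V = 5475 + 7956 = 13431.
Equity weight = 5475/13431 = 0.4076.
Convertible notes (debt portion) weight = 7956/13431 = 0.5924.
Equity contribution = 0.4076 × 17.93% = 7.3090%.
Remaining for debt = 9.64% − 7.3090% = 2.3310%.
Rd × (1 − 31%) × 0.5924 = 2.3310%  ⇒  Rd = 5.7031%.

5.70%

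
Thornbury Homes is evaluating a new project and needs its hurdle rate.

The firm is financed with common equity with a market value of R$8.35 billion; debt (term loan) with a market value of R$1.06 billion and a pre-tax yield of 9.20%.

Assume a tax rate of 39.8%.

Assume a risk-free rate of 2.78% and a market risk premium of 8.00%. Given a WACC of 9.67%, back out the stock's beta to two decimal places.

0.93

Total capital V = 8.35 + 1.06 = 9.41.
Equity weight = 8.35/9.41 = 0.8874.
Term loan weight = 1.06/9.41 = 0.1126.
Debt contribution = 0.1126 × 9.2% × (1 − 39.8%) = 0.6239%.
Required equity contribution = 9.67% − 0.6239% = 9.0461%  ⇒  Re = 10.1945%.
CAPM: 10.1945% = 2.78% + β × 8.0%  ⇒  β = 0.9268.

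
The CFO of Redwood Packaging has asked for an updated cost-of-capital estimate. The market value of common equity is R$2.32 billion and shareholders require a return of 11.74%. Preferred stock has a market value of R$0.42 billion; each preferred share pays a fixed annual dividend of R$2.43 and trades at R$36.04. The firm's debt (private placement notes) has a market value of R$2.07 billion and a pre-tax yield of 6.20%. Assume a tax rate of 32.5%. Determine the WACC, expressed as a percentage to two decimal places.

Cost of preferred: Rp = 2.43 / 36.04 = 6.7425%.
Total capital V = 2.32 + 0.42 + 2.07 = 4.81.
Equity: weight = 2.32/4.81 = 0.4823; cost = 11.74%.
Preferred: weight = 0.42/4.81 = 0.0873; cost = 6.7425%.
Private placement notes: weight = 2.07/4.81 = 0.4304; after-tax cost = 6.2% × (1 − 32.5%) = 4.1850%.
WACC = 0.4823 × 11.7400% + 0.0873 × 6.7425% + 0.4304 × 4.1850% = 8.0523%.

8.05%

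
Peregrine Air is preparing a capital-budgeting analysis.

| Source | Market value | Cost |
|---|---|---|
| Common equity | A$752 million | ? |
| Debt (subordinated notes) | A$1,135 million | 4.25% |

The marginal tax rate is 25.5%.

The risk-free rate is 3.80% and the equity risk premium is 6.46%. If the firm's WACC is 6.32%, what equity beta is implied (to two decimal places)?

Total capital V = 752 + 1135 = 1887.
Equity weight = 752/1887 = 0.3985.
Subordinated notes weight = 1135/1887 = 0.6015.
Debt contribution = 0.6015 × 4.25% × (1 − 25.5%) = 1.9044%.
Required equity contribution = 6.32% − 1.9044% = 4.4156%  ⇒  Re = 11.0800%.
CAPM: 11.0800% = 3.8% + β × 6.46%  ⇒  β = 1.1269.

1.13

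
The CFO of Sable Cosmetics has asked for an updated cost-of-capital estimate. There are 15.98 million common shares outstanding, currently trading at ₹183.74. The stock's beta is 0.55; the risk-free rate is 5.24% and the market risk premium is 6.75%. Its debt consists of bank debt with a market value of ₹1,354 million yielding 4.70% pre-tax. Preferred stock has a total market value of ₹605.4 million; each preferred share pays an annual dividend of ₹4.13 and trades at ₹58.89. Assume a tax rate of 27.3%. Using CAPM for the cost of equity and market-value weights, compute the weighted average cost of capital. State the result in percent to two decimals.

7.18%

Cost of equity via CAPM: Re = 5.24% + 0.55 × 6.75% = 8.9525%.
Cost of preferred: Rp = 4.13 / 58.89 = 7.0131%.
Market value of equity E = 183.74 × 15.98m = 2936.1652m.
Total capital V = 2936.1652 + 605.4 + 1354 = 4895.5652.
Equity: weight = 2936.1652/4895.5652 = 0.5998; cost = 8.9525%.
Preferred: weight = 605.4/4895.5652 = 0.1237; cost = 7.0131%.
Bank debt: weight = 1354/4895.5652 = 0.2766; after-tax cost = 4.7% × (1 − 27.3%) = 3.4169%.
WACC = 0.5998 × 8.9525% + 0.1237 × 7.0131% + 0.2766 × 3.4169% = 7.1816%.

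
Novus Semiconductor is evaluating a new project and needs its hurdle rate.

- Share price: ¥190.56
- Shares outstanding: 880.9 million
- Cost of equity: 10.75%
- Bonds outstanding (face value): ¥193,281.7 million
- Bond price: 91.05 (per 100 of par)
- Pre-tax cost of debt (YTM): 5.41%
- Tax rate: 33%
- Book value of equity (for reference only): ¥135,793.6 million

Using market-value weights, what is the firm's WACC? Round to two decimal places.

Market value of equity E = 190.56 × 880.9m = 167864.304m. Market value of debt D = 193281.7m × 91.05/100 = 175982.98785m.
Total capital V = 167864.304 + 175982.98785 = 343847.29185.
Equity: weight = 167864.304/343847.29185 = 0.4882; cost = 10.75%.
Bonds outstanding: weight = 175982.98785/343847.29185 = 0.5118; after-tax cost = 5.41% × (1 − 33%) = 3.6247%.
WACC = 0.4882 × 10.7500% + 0.5118 × 3.6247% = 7.1032%.

7.10%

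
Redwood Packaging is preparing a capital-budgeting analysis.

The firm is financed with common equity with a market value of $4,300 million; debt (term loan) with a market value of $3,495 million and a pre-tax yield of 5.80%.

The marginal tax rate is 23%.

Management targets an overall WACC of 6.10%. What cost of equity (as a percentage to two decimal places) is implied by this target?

Total capital V = 4300 + 3495 = 7795.
Equity weight = 4300/7795 = 0.5516.
Term loan weight = 3495/7795 = 0.4484.
Debt contribution = 0.4484 × 5.8% × (1 − 23%) = 2.0024%.
Required equity contribution = 6.1% − 2.0024% = 4.0976%.
Re = 4.0976% / 0.5516 = 7.4281%.

7.43%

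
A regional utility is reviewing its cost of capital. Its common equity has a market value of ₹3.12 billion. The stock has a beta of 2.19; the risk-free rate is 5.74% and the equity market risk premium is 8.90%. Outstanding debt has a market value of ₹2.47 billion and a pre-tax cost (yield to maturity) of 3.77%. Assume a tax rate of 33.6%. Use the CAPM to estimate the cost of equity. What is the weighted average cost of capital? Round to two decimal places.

15.19%

Cost of equity via CAPM: Re = 5.74% + 2.19 × 8.9% = 25.2310%.
Total capital V = 3.12 + 2.47 = 5.59.
Equity: weight = 3.12/5.59 = 0.5581; cost = 25.231%.
Debt: weight = 2.47/5.59 = 0.4419; after-tax cost = 3.77% × (1 − 33.6%) = 2.5033%.
WACC = 0.5581 × 25.2310% + 0.4419 × 2.5033% = 15.1885%.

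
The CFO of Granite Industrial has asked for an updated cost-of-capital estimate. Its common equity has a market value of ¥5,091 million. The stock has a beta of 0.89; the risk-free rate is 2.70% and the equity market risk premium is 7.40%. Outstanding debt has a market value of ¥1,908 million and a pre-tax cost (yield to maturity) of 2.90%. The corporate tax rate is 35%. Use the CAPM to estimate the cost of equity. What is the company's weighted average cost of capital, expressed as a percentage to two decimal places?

Cost of equity via CAPM: Re = 2.7% + 0.89 × 7.4% = 9.2860%.
Total capital V = 5091 + 1908 = 6999.
Equity: weight = 5091/6999 = 0.7274; cost = 9.286%.
Debt: weight = 1908/6999 = 0.2726; after-tax cost = 2.9% × (1 − 35%) = 1.8850%.
WACC = 0.7274 × 9.2860% + 0.2726 × 1.8850% = 7.2684%.

7.27%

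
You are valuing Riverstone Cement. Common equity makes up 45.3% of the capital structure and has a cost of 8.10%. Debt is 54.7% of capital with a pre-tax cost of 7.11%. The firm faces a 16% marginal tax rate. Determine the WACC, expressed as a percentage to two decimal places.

6.94%

After-tax cost of debt = 7.11% × (1 − 16%) = 5.9724%.
WACC = 0.453 × 8.1000% + 0.547 × 5.9724% = 6.9362%.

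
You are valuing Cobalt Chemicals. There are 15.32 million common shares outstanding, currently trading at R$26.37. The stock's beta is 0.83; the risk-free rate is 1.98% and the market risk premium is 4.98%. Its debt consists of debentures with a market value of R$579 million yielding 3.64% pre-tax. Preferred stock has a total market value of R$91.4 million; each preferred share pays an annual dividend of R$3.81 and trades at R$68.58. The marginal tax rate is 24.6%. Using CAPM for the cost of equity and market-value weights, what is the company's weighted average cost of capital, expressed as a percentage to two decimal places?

4.25%

Cost of equity via CAPM: Re = 1.98% + 0.83 × 4.98% = 6.1134%.
Cost of preferred: Rp = 3.81 / 68.58 = 5.5556%.
Market value of equity E = 26.37 × 15.32m = 403.9884m.
Total capital V = 403.9884 + 91.4 + 579 = 1074.3884.
Equity: weight = 403.9884/1074.3884 = 0.3760; cost = 6.1134%.
Preferred: weight = 91.4/1074.3884 = 0.0851; cost = 5.5556%.
Debentures: weight = 579/1074.3884 = 0.5389; after-tax cost = 3.64% × (1 − 24.6%) = 2.7446%.
WACC = 0.3760 × 6.1134% + 0.0851 × 5.5556% + 0.5389 × 2.7446% = 4.2504%.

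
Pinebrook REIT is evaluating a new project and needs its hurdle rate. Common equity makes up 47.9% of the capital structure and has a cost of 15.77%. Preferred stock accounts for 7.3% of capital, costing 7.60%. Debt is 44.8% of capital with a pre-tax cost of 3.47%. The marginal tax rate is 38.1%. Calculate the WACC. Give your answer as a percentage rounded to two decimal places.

9.07%

After-tax cost of debt = 3.47% × (1 − 38.1%) = 2.1479%.
WACC = 0.479 × 15.7700% + 0.073 × 7.6000% + 0.448 × 2.1479% = 9.0709%.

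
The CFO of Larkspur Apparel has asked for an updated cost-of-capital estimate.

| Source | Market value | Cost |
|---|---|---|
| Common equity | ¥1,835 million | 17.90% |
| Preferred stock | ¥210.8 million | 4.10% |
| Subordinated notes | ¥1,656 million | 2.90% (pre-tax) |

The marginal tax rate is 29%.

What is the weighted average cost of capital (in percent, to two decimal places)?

Total capital V = 1835 + 210.8 + 1656 = 3701.8.
Equity: weight = 1835/3701.8 = 0.4957; cost = 17.9%.
Preferred: weight = 210.8/3701.8 = 0.0569; cost = 4.1%.
Subordinated notes: weight = 1656/3701.8 = 0.4473; after-tax cost = 2.9% × (1 − 29%) = 2.0590%.
WACC = 0.4957 × 17.9000% + 0.0569 × 4.1000% + 0.4473 × 2.0590% = 10.0277%.

10.03%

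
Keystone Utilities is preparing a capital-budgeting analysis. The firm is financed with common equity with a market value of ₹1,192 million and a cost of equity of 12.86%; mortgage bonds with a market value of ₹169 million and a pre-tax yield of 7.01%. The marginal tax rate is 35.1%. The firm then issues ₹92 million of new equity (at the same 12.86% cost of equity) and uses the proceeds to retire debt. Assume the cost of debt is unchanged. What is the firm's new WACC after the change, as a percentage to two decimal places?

12.39%

After the change:
Total capital V = 1284 + 77 = 1361.
Equity: weight = 1284/1361 = 0.9434; cost = 12.86%.
Mortgage bonds: weight = 77/1361 = 0.0566; after-tax cost = 7.01% × (1 − 35.1%) = 4.5495%.
WACC = 0.9434 × 12.8600% + 0.0566 × 4.5495% = 12.3898%.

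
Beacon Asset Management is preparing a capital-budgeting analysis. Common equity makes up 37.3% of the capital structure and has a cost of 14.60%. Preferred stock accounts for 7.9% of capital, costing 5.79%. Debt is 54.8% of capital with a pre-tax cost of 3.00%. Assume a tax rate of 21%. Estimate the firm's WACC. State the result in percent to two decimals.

7.20%

After-tax cost of debt = 3% × (1 − 21%) = 2.3700%.
WACC = 0.373 × 14.6000% + 0.079 × 5.7900% + 0.548 × 2.3700% = 7.2020%.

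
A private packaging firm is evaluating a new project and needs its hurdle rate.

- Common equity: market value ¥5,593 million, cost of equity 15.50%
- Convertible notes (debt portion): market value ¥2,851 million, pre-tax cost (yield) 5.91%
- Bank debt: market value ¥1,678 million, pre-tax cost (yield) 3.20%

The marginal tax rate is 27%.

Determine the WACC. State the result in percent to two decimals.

10.17%

Total capital V = 5593 + 2851 + 1678 = 10122.
Equity: weight = 5593/10122 = 0.5526; cost = 15.5%.
Convertible notes (debt portion): weight = 2851/10122 = 0.2817; after-tax cost = 5.91% × (1 − 27%) = 4.3143%.
Bank debt: weight = 1678/10122 = 0.1658; after-tax cost = 3.2% × (1 − 27%) = 2.3360%.
WACC = 0.5526 × 15.5000% + 0.2817 × 4.3143% + 0.1658 × 2.3360% = 10.1671%.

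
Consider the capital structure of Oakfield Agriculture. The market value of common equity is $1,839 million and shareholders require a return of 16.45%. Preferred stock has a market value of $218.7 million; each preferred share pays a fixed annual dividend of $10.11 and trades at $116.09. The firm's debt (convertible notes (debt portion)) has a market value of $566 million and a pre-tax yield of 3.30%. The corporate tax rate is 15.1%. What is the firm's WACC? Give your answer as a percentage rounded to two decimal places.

Cost of preferred: Rp = 10.11 / 116.09 = 8.7088%.
Total capital V = 1839 + 218.7 + 566 = 2623.7.
Equity: weight = 1839/2623.7 = 0.7009; cost = 16.45%.
Preferred: weight = 218.7/2623.7 = 0.0834; cost = 8.7088%.
Convertible notes (debt portion): weight = 566/2623.7 = 0.2157; after-tax cost = 3.3% × (1 − 15.1%) = 2.8017%.
WACC = 0.7009 × 16.4500% + 0.0834 × 8.7088% + 0.2157 × 2.8017% = 12.8604%.

12.86%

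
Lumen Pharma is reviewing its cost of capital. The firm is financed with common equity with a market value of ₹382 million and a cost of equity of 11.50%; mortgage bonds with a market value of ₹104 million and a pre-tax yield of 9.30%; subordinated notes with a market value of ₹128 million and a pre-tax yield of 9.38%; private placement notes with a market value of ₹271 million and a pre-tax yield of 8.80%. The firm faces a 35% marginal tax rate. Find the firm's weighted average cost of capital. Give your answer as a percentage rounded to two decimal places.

8.31%

Total capital V = 382 + 104 + 128 + 271 = 885.
Equity: weight = 382/885 = 0.4316; cost = 11.5%.
Mortgage bonds: weight = 104/885 = 0.1175; after-tax cost = 9.3% × (1 − 35%) = 6.0450%.
Subordinated notes: weight = 128/885 = 0.1446; after-tax cost = 9.38% × (1 − 35%) = 6.0970%.
Private placement notes: weight = 271/885 = 0.3062; after-tax cost = 8.8% × (1 − 35%) = 5.7200%.
WACC = 0.4316 × 11.5000% + 0.1175 × 6.0450% + 0.1446 × 6.0970% + 0.3062 × 5.7200% = 8.3076%.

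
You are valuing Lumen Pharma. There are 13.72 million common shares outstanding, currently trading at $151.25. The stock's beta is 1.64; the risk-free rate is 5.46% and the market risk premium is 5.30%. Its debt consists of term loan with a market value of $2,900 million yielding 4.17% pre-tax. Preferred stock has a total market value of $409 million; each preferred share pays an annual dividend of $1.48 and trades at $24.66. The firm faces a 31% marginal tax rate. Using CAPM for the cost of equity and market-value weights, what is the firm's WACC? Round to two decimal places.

7.46%

Cost of equity via CAPM: Re = 5.46% + 1.64 × 5.3% = 14.1520%.
Cost of preferred: Rp = 1.48 / 24.66 = 6.0016%.
Market value of equity E = 151.25 × 13.72m = 2075.15m.
Total capital V = 2075.15 + 409 + 2900 = 5384.15.
Equity: weight = 2075.15/5384.15 = 0.3854; cost = 14.152%.
Preferred: weight = 409/5384.15 = 0.0760; cost = 6.0016%.
Term loan: weight = 2900/5384.15 = 0.5386; after-tax cost = 4.17% × (1 − 31%) = 2.8773%.
WACC = 0.3854 × 14.1520% + 0.0760 × 6.0016% + 0.5386 × 2.8773% = 7.4601%.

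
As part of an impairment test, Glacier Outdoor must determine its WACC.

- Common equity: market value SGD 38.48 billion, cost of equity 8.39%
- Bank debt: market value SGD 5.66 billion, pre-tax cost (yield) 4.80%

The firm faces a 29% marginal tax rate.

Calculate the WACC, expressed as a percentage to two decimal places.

7.75%

Total capital V = 38.48 + 5.66 = 44.14.
Equity: weight = 38.48/44.14 = 0.8718; cost = 8.39%.
Bank debt: weight = 5.66/44.14 = 0.1282; after-tax cost = 4.8% × (1 − 29%) = 3.4080%.
WACC = 0.8718 × 8.3900% + 0.1282 × 3.4080% = 7.7512%.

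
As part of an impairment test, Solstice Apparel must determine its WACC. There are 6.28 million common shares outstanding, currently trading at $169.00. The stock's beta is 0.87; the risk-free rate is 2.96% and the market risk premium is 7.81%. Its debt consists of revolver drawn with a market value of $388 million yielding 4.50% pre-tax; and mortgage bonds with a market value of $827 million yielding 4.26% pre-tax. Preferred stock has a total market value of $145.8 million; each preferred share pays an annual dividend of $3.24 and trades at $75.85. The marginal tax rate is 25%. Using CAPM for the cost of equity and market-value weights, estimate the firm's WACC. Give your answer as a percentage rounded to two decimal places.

6.16%

Cost of equity via CAPM: Re = 2.96% + 0.87 × 7.81% = 9.7547%.
Cost of preferred: Rp = 3.24 / 75.85 = 4.2716%.
Market value of equity E = 169.0 × 6.28m = 1061.32m.
Total capital V = 1061.32 + 145.8 + 388 + 827 = 2422.12.
Equity: weight = 1061.32/2422.12 = 0.4382; cost = 9.7547%.
Preferred: weight = 145.8/2422.12 = 0.0602; cost = 4.2716%.
Revolver drawn: weight = 388/2422.12 = 0.1602; after-tax cost = 4.5% × (1 − 25%) = 3.3750%.
Mortgage bonds: weight = 827/2422.12 = 0.3414; after-tax cost = 4.26% × (1 − 25%) = 3.1950%.
WACC = 0.4382 × 9.7547% + 0.0602 × 4.2716% + 0.1602 × 3.3750% + 0.3414 × 3.1950% = 6.1630%.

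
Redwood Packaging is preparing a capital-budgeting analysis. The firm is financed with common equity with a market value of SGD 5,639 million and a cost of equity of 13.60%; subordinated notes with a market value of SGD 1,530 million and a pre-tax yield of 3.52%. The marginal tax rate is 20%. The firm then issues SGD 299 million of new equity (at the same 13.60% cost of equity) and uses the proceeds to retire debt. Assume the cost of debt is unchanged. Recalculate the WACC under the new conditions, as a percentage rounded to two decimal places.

After the change:
Total capital V = 5938 + 1231 = 7169.
Equity: weight = 5938/7169 = 0.8283; cost = 13.6%.
Subordinated notes: weight = 1231/7169 = 0.1717; after-tax cost = 3.52% × (1 − 20%) = 2.8160%.
WACC = 0.8283 × 13.6000% + 0.1717 × 2.8160% = 11.7483%.

11.75%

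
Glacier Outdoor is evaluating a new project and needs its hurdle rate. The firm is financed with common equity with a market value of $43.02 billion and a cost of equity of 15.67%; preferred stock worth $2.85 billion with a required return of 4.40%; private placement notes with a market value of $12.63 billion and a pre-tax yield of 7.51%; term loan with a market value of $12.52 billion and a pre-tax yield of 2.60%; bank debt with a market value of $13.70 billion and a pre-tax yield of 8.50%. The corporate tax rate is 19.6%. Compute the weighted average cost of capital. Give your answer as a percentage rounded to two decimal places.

Total capital V = 43.02 + 2.85 + 12.63 + 12.52 + 13.7 = 84.72.
Equity: weight = 43.02/84.72 = 0.5078; cost = 15.67%.
Preferred: weight = 2.85/84.72 = 0.0336; cost = 4.4%.
Private placement notes: weight = 12.63/84.72 = 0.1491; after-tax cost = 7.51% × (1 − 19.6%) = 6.0380%.
Term loan: weight = 12.52/84.72 = 0.1478; after-tax cost = 2.6% × (1 − 19.6%) = 2.0904%.
Bank debt: weight = 13.7/84.72 = 0.1617; after-tax cost = 8.5% × (1 − 19.6%) = 6.8340%.
WACC = 0.5078 × 15.6700% + 0.0336 × 4.4000% + 0.1491 × 6.0380% + 0.1478 × 2.0904% + 0.1617 × 6.8340% = 10.4193%.

10.42%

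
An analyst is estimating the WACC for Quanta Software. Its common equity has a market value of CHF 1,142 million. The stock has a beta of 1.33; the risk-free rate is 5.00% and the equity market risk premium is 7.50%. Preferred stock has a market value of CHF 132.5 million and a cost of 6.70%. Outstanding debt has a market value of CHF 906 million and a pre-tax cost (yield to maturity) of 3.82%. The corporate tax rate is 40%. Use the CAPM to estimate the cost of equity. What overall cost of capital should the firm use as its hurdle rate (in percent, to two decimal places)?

9.20%

Cost of equity via CAPM: Re = 5.0% + 1.33 × 7.5% = 14.9750%.
Total capital V = 1142 + 132.5 + 906 = 2180.5.
Equity: weight = 1142/2180.5 = 0.5237; cost = 14.975%.
Preferred: weight = 132.5/2180.5 = 0.0608; cost = 6.7%.
Debt: weight = 906/2180.5 = 0.4155; after-tax cost = 3.82% × (1 − 40%) = 2.2920%.
WACC = 0.5237 × 14.9750% + 0.0608 × 6.7000% + 0.4155 × 2.2920% = 9.2024%.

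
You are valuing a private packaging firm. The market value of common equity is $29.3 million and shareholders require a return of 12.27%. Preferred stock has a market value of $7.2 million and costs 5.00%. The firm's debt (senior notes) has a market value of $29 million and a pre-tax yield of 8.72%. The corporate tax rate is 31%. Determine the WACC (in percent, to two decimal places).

Total capital V = 29.3 + 7.2 + 29 = 65.5.
Equity: weight = 29.3/65.5 = 0.4473; cost = 12.27%.
Preferred: weight = 7.2/65.5 = 0.1099; cost = 5%.
Senior notes: weight = 29/65.5 = 0.4427; after-tax cost = 8.72% × (1 − 31%) = 6.0168%.
WACC = 0.4473 × 12.2700% + 0.1099 × 5.0000% + 0.4427 × 6.0168% = 8.7023%.

8.70%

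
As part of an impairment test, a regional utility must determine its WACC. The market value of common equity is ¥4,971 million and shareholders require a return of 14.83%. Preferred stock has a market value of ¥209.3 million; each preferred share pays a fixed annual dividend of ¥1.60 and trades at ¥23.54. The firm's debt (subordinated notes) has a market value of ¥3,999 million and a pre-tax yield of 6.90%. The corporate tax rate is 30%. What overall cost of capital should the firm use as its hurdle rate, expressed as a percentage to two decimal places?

Cost of preferred: Rp = 1.6 / 23.54 = 6.7969%.
Total capital V = 4971 + 209.3 + 3999 = 9179.3.
Equity: weight = 4971/9179.3 = 0.5415; cost = 14.83%.
Preferred: weight = 209.3/9179.3 = 0.0228; cost = 6.7969%.
Subordinated notes: weight = 3999/9179.3 = 0.4357; after-tax cost = 6.9% × (1 − 30%) = 4.8300%.
WACC = 0.5415 × 14.8300% + 0.0228 × 6.7969% + 0.4357 × 4.8300% = 10.2903%.

10.29%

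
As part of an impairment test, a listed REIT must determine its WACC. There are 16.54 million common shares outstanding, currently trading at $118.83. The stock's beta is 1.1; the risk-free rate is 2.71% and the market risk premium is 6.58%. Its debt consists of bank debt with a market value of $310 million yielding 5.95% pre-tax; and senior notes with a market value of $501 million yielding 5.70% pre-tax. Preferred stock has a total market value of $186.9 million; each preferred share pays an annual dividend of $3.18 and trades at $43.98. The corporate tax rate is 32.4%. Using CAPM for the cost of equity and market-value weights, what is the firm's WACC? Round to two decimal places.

8.13%

Cost of equity via CAPM: Re = 2.71% + 1.1 × 6.58% = 9.9480%.
Cost of preferred: Rp = 3.18 / 43.98 = 7.2306%.
Market value of equity E = 118.83 × 16.54m = 1965.4482m.
Total capital V = 1965.4482 + 186.9 + 310 + 501 = 2963.3482.
Equity: weight = 1965.4482/2963.3482 = 0.6633; cost = 9.948%.
Preferred: weight = 186.9/2963.3482 = 0.0631; cost = 7.2306%.
Bank debt: weight = 310/2963.3482 = 0.1046; after-tax cost = 5.95% × (1 − 32.4%) = 4.0222%.
Senior notes: weight = 501/2963.3482 = 0.1691; after-tax cost = 5.7% × (1 − 32.4%) = 3.8532%.
WACC = 0.6633 × 9.9480% + 0.0631 × 7.2306% + 0.1046 × 4.0222% + 0.1691 × 3.8532% = 8.1263%.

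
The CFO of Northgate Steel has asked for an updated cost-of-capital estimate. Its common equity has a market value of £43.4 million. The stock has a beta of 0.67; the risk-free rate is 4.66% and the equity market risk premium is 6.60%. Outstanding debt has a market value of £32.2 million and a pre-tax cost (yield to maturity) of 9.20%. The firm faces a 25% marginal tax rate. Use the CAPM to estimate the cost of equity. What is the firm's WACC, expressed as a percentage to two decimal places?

8.15%

Cost of equity via CAPM: Re = 4.66% + 0.67 × 6.6% = 9.0820%.
Total capital V = 43.4 + 32.2 = 75.6.
Equity: weight = 43.4/75.6 = 0.5741; cost = 9.082%.
Debt: weight = 32.2/75.6 = 0.4259; after-tax cost = 9.2% × (1 − 25%) = 6.9000%.
WACC = 0.5741 × 9.0820% + 0.4259 × 6.9000% = 8.1526%.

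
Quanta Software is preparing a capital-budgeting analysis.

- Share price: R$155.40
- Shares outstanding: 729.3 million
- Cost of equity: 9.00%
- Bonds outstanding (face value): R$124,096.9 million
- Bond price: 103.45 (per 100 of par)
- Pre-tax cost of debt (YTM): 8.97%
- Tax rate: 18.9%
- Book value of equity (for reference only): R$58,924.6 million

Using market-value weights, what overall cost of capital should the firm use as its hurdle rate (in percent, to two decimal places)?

Market value of equity E = 155.4 × 729.3m = 113333.22m. Market value of debt D = 124096.9m × 103.45/100 = 128378.24305m.
Total capital V = 113333.22 + 128378.24305 = 241711.46305.
Equity: weight = 113333.22/241711.46305 = 0.4689; cost = 9%.
Bonds outstanding: weight = 128378.24305/241711.46305 = 0.5311; after-tax cost = 8.97% × (1 − 18.9%) = 7.2747%.
WACC = 0.4689 × 9.0000% + 0.5311 × 7.2747% = 8.0836%.

8.08%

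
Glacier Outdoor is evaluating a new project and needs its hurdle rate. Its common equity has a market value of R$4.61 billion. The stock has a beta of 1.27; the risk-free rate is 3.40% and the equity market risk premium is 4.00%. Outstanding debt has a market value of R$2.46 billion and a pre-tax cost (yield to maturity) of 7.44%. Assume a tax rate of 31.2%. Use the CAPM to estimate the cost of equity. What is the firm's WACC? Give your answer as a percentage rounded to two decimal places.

Cost of equity via CAPM: Re = 3.4% + 1.27 × 4.0% = 8.4800%.
Total capital V = 4.61 + 2.46 = 7.07.
Equity: weight = 4.61/7.07 = 0.6521; cost = 8.48%.
Debt: weight = 2.46/7.07 = 0.3479; after-tax cost = 7.44% × (1 − 31.2%) = 5.1187%.
WACC = 0.6521 × 8.4800% + 0.3479 × 5.1187% = 7.3104%.

7.31%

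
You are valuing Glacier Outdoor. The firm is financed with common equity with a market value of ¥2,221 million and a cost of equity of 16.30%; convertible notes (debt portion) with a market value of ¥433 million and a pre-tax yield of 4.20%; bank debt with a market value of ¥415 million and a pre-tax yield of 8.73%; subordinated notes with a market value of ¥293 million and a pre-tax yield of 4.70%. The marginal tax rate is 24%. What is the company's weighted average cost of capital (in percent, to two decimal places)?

Total capital V = 2221 + 433 + 415 + 293 = 3362.
Equity: weight = 2221/3362 = 0.6606; cost = 16.3%.
Convertible notes (debt portion): weight = 433/3362 = 0.1288; after-tax cost = 4.2% × (1 − 24%) = 3.1920%.
Bank debt: weight = 415/3362 = 0.1234; after-tax cost = 8.73% × (1 − 24%) = 6.6348%.
Subordinated notes: weight = 293/3362 = 0.0872; after-tax cost = 4.7% × (1 − 24%) = 3.5720%.
WACC = 0.6606 × 16.3000% + 0.1288 × 3.1920% + 0.1234 × 6.6348% + 0.0872 × 3.5720% = 12.3095%.

12.31%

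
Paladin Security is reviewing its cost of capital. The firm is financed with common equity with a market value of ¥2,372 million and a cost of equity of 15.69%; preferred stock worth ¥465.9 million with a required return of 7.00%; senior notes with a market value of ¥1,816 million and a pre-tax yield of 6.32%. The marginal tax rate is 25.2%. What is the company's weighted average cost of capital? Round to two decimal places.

10.54%

Total capital V = 2372 + 465.9 + 1816 = 4653.9.
Equity: weight = 2372/4653.9 = 0.5097; cost = 15.69%.
Preferred: weight = 465.9/4653.9 = 0.1001; cost = 7%.
Senior notes: weight = 1816/4653.9 = 0.3902; after-tax cost = 6.32% × (1 − 25.2%) = 4.7274%.
WACC = 0.5097 × 15.6900% + 0.1001 × 7.0000% + 0.3902 × 4.7274% = 10.5423%.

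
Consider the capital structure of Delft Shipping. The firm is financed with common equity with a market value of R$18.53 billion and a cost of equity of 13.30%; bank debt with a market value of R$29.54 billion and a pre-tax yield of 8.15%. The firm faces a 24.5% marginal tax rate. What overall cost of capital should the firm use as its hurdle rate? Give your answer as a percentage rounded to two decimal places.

Total capital V = 18.53 + 29.54 = 48.07.
Equity: weight = 18.53/48.07 = 0.3855; cost = 13.3%.
Bank debt: weight = 29.54/48.07 = 0.6145; after-tax cost = 8.15% × (1 − 24.5%) = 6.1532%.
WACC = 0.3855 × 13.3000% + 0.6145 × 6.1532% = 8.9082%.

8.91%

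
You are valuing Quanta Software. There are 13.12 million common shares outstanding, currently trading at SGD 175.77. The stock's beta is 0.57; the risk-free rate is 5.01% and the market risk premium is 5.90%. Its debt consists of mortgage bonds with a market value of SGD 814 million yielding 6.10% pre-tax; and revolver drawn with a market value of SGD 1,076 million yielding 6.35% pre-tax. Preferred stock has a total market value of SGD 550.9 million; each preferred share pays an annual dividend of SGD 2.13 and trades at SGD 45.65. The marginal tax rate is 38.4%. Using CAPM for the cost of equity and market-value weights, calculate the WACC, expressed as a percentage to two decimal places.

Cost of equity via CAPM: Re = 5.01% + 0.57 × 5.9% = 8.3730%.
Cost of preferred: Rp = 2.13 / 45.65 = 4.6659%.
Market value of equity E = 175.77 × 13.12m = 2306.1024m.
Total capital V = 2306.1024 + 550.9 + 814 + 1076 = 4747.0024.
Equity: weight = 2306.1024/4747.0024 = 0.4858; cost = 8.373%.
Preferred: weight = 550.9/4747.0024 = 0.1161; cost = 4.6659%.
Mortgage bonds: weight = 814/4747.0024 = 0.1715; after-tax cost = 6.1% × (1 − 38.4%) = 3.7576%.
Revolver drawn: weight = 1076/4747.0024 = 0.2267; after-tax cost = 6.35% × (1 − 38.4%) = 3.9116%.
WACC = 0.4858 × 8.3730% + 0.1161 × 4.6659% + 0.1715 × 3.7576% + 0.2267 × 3.9116% = 6.1401%.

6.14%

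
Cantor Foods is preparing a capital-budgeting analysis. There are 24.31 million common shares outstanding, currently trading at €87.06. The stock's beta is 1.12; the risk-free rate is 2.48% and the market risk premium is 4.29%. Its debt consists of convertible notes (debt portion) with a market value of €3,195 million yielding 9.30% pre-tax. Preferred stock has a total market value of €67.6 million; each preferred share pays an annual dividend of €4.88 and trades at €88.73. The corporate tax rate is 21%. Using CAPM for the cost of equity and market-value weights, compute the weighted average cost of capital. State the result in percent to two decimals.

Cost of equity via CAPM: Re = 2.48% + 1.12 × 4.29% = 7.2848%.
Cost of preferred: Rp = 4.88 / 88.73 = 5.4998%.
Market value of equity E = 87.06 × 24.31m = 2116.4286m.
Total capital V = 2116.4286 + 67.6 + 3195 = 5379.0286.
Equity: weight = 2116.4286/5379.0286 = 0.3935; cost = 7.2848%.
Preferred: weight = 67.6/5379.0286 = 0.0126; cost = 5.4998%.
Convertible notes (debt portion): weight = 3195/5379.0286 = 0.5940; after-tax cost = 9.3% × (1 − 21%) = 7.3470%.
WACC = 0.3935 × 7.2848% + 0.0126 × 5.4998% + 0.5940 × 7.3470% = 7.2993%.

7.30%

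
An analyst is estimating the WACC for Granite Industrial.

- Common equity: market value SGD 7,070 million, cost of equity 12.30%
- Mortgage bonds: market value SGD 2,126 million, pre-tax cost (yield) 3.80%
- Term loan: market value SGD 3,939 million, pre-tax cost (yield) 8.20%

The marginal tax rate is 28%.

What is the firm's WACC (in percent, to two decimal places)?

8.83%

Total capital V = 7070 + 2126 + 3939 = 13135.
Equity: weight = 7070/13135 = 0.5383; cost = 12.3%.
Mortgage bonds: weight = 2126/13135 = 0.1619; after-tax cost = 3.8% × (1 − 28%) = 2.7360%.
Term loan: weight = 3939/13135 = 0.2999; after-tax cost = 8.2% × (1 − 28%) = 5.9040%.
WACC = 0.5383 × 12.3000% + 0.1619 × 2.7360% + 0.2999 × 5.9040% = 8.8339%.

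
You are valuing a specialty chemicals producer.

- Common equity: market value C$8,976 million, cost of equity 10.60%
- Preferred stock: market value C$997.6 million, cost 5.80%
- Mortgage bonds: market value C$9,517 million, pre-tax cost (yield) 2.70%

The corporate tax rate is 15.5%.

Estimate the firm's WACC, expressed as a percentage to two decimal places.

Total capital V = 8976 + 997.6 + 9517 = 19490.6.
Equity: weight = 8976/19490.6 = 0.4605; cost = 10.6%.
Preferred: weight = 997.6/19490.6 = 0.0512; cost = 5.8%.
Mortgage bonds: weight = 9517/19490.6 = 0.4883; after-tax cost = 2.7% × (1 − 15.5%) = 2.2815%.
WACC = 0.4605 × 10.6000% + 0.0512 × 5.8000% + 0.4883 × 2.2815% = 6.2925%.

6.29%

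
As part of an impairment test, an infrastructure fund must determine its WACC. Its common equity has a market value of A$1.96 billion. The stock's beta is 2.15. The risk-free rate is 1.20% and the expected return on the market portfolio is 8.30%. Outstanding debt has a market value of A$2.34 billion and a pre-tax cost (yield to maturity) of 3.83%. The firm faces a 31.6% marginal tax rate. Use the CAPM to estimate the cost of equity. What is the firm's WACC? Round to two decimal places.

8.93%

Market risk premium = 8.3% − 1.2% = 7.1%.
Cost of equity via CAPM: Re = 1.2% + 2.15 × 7.1% = 16.4650%.
Total capital V = 1.96 + 2.34 = 4.3.
Equity: weight = 1.96/4.3 = 0.4558; cost = 16.465%.
Debt: weight = 2.34/4.3 = 0.5442; after-tax cost = 3.83% × (1 − 31.6%) = 2.6197%.
WACC = 0.4558 × 16.4650% + 0.5442 × 2.6197% = 8.9306%.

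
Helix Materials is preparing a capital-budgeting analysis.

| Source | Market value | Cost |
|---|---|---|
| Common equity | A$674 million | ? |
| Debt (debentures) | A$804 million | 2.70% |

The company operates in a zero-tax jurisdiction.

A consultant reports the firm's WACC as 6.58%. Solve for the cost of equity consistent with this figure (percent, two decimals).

11.21%

Total capital V = 674 + 804 = 1478.
Equity weight = 674/1478 = 0.4560.
Debentures weight = 804/1478 = 0.5440.
Debt contribution = 0.5440 × 2.7% × (1 − 0%) = 1.4687%.
Required equity contribution = 6.58% − 1.4687% = 5.1113%.
Re = 5.1113% / 0.4560 = 11.2084%.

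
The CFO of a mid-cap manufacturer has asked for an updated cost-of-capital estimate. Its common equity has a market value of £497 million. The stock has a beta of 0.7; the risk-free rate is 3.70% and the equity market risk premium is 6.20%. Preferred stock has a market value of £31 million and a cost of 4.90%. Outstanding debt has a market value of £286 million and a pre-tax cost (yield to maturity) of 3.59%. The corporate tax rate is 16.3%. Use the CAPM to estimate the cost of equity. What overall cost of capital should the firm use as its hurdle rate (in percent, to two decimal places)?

6.15%

Cost of equity via CAPM: Re = 3.7% + 0.7 × 6.2% = 8.0400%.
Total capital V = 497 + 31 + 286 = 814.
Equity: weight = 497/814 = 0.6106; cost = 8.04%.
Preferred: weight = 31/814 = 0.0381; cost = 4.9%.
Debt: weight = 286/814 = 0.3514; after-tax cost = 3.59% × (1 − 16.3%) = 3.0048%.
WACC = 0.6106 × 8.0400% + 0.0381 × 4.9000% + 0.3514 × 3.0048% = 6.1513%.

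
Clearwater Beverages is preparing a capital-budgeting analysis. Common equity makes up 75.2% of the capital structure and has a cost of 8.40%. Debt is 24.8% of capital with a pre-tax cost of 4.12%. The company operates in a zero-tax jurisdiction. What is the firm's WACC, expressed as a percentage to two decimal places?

7.34%

After-tax cost of debt = 4.12% × (1 − 0%) = 4.1200%.
WACC = 0.752 × 8.4000% + 0.248 × 4.1200% = 7.3386%.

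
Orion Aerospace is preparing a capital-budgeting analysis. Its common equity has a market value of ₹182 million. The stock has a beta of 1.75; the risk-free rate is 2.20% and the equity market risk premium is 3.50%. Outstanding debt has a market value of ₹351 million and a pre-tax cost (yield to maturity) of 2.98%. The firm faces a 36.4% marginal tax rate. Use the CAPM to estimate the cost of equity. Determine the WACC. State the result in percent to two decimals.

4.09%

Cost of equity via CAPM: Re = 2.2% + 1.75 × 3.5% = 8.3250%.
Total capital V = 182 + 351 = 533.
Equity: weight = 182/533 = 0.3415; cost = 8.325%.
Debt: weight = 351/533 = 0.6585; after-tax cost = 2.98% × (1 − 36.4%) = 1.8953%.
WACC = 0.3415 × 8.3250% + 0.6585 × 1.8953% = 4.0908%.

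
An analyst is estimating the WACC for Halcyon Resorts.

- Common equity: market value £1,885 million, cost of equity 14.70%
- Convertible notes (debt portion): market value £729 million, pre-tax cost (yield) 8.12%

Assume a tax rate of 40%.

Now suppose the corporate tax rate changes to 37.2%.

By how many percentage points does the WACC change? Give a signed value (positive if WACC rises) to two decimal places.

+0.06 pp

Current WACC:
Total capital V = 1885 + 729 = 2614.
Equity: weight = 1885/2614 = 0.7211; cost = 14.7%.
Convertible notes (debt portion): weight = 729/2614 = 0.2789; after-tax cost = 8.12% × (1 − 40%) = 4.8720%.
WACC = 0.7211 × 14.7000% + 0.2789 × 4.8720% = 11.9591%.
After the change:
Total capital V = 1885 + 729 = 2614.
Equity: weight = 1885/2614 = 0.7211; cost = 14.7%.
Convertible notes (debt portion): weight = 729/2614 = 0.2789; after-tax cost = 8.12% × (1 − 37.2%) = 5.0994%.
WACC = 0.7211 × 14.7000% + 0.2789 × 5.0994% = 12.0225%.
Change in WACC = 12.0225% − 11.9591% = 0.0634 pp.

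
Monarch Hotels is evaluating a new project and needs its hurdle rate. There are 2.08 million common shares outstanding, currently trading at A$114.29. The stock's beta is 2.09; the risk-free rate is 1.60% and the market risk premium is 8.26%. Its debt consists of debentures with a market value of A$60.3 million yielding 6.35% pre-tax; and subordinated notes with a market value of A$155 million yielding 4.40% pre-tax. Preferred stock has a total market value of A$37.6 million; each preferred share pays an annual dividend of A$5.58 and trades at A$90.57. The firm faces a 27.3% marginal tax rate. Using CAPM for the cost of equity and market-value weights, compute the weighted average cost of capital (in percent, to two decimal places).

Cost of equity via CAPM: Re = 1.6% + 2.09 × 8.26% = 18.8634%.
Cost of preferred: Rp = 5.58 / 90.57 = 6.1610%.
Market value of equity E = 114.29 × 2.08m = 237.7232m.
Total capital V = 237.7232 + 37.6 + 60.3 + 155 = 490.6232.
Equity: weight = 237.7232/490.6232 = 0.4845; cost = 18.8634%.
Preferred: weight = 37.6/490.6232 = 0.0766; cost = 6.161%.
Debentures: weight = 60.3/490.6232 = 0.1229; after-tax cost = 6.35% × (1 − 27.3%) = 4.6164%.
Subordinated notes: weight = 155/490.6232 = 0.3159; after-tax cost = 4.4% × (1 − 27.3%) = 3.1988%.
WACC = 0.4845 × 18.8634% + 0.0766 × 6.1610% + 0.1229 × 4.6164% + 0.3159 × 3.1988% = 11.1901%.

11.19%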